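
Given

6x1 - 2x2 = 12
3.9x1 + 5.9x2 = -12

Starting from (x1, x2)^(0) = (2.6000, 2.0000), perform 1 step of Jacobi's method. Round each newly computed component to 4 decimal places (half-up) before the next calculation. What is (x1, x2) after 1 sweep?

(2.6667, -3.7525)

Iteration 1:
  x1 = (12 - (-2)·2.0000) / (6) = 2.6667
  x2 = (-12 - (3.9)·2.6000) / (5.9) = -3.7525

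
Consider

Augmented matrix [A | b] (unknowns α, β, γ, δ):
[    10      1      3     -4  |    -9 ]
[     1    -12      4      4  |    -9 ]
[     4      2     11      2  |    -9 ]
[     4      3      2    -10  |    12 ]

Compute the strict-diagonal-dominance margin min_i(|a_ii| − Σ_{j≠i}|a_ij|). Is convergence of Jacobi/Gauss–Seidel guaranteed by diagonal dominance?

row 1: |10| − (1+3+4) = 2
row 2: |-12| − (1+4+4) = 3
row 3: |11| − (4+2+2) = 3
row 4: |-10| − (4+3+2) = 1
minimum over rows = 1 → strictly diagonally dominant (convergence guaranteed)

1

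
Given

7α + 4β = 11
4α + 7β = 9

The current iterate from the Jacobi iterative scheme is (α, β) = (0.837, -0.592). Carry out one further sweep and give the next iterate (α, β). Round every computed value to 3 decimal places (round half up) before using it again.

(1.910, 0.807)

One sweep:
  α = (11 - (4)·-0.592) / (7) = 1.910
  β = (9 - (4)·0.837) / (7) = 0.807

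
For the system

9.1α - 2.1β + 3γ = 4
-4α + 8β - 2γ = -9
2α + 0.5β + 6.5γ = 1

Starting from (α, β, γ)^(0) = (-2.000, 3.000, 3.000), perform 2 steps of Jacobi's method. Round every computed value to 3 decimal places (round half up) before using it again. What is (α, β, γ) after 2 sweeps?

(-0.055, -0.919, 0.216)

Iteration 1:
  α = (4 - (-2.1)·3.000 - (3)·3.000) / (9.1) = 0.143
  β = (-9 - (-4)·-2.000 - (-2)·3.000) / (8) = -1.375
  γ = (1 - (2)·-2.000 - (0.5)·3.000) / (6.5) = 0.538
Iteration 2:
  α = (4 - (-2.1)·-1.375 - (3)·0.538) / (9.1) = -0.055
  β = (-9 - (-4)·0.143 - (-2)·0.538) / (8) = -0.919
  γ = (1 - (2)·0.143 - (0.5)·-1.375) / (6.5) = 0.216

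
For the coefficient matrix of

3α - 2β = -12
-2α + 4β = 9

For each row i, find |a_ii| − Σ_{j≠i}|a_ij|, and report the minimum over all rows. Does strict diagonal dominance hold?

row 1: |3| − (2) = 1
row 2: |4| − (2) = 2
minimum over rows = 1 → strictly diagonally dominant (convergence guaranteed)

1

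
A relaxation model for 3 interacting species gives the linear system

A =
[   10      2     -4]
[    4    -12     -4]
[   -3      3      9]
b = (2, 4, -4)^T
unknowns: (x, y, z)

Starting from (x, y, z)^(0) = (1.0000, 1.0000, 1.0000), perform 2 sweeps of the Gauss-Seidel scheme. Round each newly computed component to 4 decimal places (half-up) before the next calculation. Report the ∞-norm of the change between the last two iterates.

Iteration 1:
  x = (2 - (2)·1.0000 - (-4)·1.0000) / (10) = 0.4000
  y = (4 - (4)·0.4000 - (-4)·1.0000) / (-12) = -0.5333
  z = (-4 - (-3)·0.4000 - (3)·-0.5333) / (9) = -0.1333
Iteration 2:
  x = (2 - (2)·-0.5333 - (-4)·-0.1333) / (10) = 0.2533
  y = (4 - (4)·0.2533 - (-4)·-0.1333) / (-12) = -0.2045
  z = (-4 - (-3)·0.2533 - (3)·-0.2045) / (9) = -0.2918
Change: (-0.1467, 0.3288, -0.1585) → max |·| = 0.3288

0.3288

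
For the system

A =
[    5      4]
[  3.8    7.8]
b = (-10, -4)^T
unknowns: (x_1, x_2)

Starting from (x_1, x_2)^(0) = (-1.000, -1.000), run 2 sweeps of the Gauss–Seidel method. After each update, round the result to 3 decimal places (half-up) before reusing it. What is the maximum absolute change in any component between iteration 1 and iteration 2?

0.858

Iteration 1:
  x_1 = (-10 - (4)·-1.000) / (5) = -1.200
  x_2 = (-4 - (3.8)·-1.200) / (7.8) = 0.072
Iteration 2:
  x_1 = (-10 - (4)·0.072) / (5) = -2.058
  x_2 = (-4 - (3.8)·-2.058) / (7.8) = 0.490
Change: (-0.858, 0.418) → max |·| = 0.858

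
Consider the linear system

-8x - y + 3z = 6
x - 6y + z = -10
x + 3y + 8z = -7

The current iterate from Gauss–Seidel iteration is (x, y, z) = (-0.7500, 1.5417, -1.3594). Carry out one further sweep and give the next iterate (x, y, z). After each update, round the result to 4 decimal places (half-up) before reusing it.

One sweep:
  x = (6 - (-1)·1.5417 - (3)·-1.3594) / (-8) = -1.4525
  y = (-10 - (1)·-1.4525 - (1)·-1.3594) / (-6) = 1.1980
  z = (-7 - (1)·-1.4525 - (3)·1.1980) / (8) = -1.1427

(-1.4525, 1.1980, -1.1427)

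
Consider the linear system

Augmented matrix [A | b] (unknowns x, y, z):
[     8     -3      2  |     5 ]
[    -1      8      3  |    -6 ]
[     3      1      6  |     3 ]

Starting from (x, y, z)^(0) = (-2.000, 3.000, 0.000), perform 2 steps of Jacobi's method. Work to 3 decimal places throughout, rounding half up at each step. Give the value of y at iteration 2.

Iteration 1:
  x = (5 - (-3)·3.000 - (2)·0.000) / (8) = 1.750
  y = (-6 - (-1)·-2.000 - (3)·0.000) / (8) = -1.000
  z = (3 - (3)·-2.000 - (1)·3.000) / (6) = 1.000
Iteration 2:
  x = (5 - (-3)·-1.000 - (2)·1.000) / (8) = 0.000
  y = (-6 - (-1)·1.750 - (3)·1.000) / (8) = -0.906
  z = (3 - (3)·1.750 - (1)·-1.000) / (6) = -0.208

-0.906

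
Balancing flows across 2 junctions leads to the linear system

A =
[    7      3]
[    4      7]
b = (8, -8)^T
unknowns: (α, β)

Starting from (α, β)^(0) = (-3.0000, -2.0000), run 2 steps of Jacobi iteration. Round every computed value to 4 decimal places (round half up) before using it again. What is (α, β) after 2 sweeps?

(0.8980, -2.2857)

Iteration 1:
  α = (8 - (3)·-2.0000) / (7) = 2.0000
  β = (-8 - (4)·-3.0000) / (7) = 0.5714
Iteration 2:
  α = (8 - (3)·0.5714) / (7) = 0.8980
  β = (-8 - (4)·2.0000) / (7) = -2.2857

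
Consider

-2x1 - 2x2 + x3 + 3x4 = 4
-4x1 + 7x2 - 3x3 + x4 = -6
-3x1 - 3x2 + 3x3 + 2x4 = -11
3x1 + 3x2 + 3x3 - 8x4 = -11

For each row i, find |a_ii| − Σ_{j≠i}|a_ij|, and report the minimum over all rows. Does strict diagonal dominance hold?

-5

row 1: |-2| − (2+1+3) = -4
row 2: |7| − (4+3+1) = -1
row 3: |3| − (3+3+2) = -5
row 4: |-8| − (3+3+3) = -1
minimum over rows = -5 → not strictly diagonally dominant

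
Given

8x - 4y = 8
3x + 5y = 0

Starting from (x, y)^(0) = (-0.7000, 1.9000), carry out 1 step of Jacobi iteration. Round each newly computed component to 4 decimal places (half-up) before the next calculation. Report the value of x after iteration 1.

1.9500

Iteration 1:
  x = (8 - (-4)·1.9000) / (8) = 1.9500
  y = (0 - (3)·-0.7000) / (5) = 0.4200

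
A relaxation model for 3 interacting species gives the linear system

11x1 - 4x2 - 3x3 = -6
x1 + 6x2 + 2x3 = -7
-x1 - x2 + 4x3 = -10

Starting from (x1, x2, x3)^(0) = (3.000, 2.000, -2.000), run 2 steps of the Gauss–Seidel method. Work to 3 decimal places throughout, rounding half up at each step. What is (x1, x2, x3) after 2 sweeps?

Iteration 1:
  x1 = (-6 - (-4)·2.000 - (-3)·-2.000) / (11) = -0.364
  x2 = (-7 - (1)·-0.364 - (2)·-2.000) / (6) = -0.439
  x3 = (-10 - (-1)·-0.364 - (-1)·-0.439) / (4) = -2.701
Iteration 2:
  x1 = (-6 - (-4)·-0.439 - (-3)·-2.701) / (11) = -1.442
  x2 = (-7 - (1)·-1.442 - (2)·-2.701) / (6) = -0.026
  x3 = (-10 - (-1)·-1.442 - (-1)·-0.026) / (4) = -2.867

(-1.442, -0.026, -2.867)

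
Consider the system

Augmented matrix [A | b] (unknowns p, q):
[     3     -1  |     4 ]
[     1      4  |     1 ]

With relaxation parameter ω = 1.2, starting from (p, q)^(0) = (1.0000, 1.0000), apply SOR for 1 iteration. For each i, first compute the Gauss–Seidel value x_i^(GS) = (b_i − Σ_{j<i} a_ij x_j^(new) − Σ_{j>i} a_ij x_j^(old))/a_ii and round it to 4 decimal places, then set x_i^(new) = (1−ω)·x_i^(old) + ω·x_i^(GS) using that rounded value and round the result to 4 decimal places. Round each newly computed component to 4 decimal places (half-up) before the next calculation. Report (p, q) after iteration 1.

Iteration 1:
  p: GS value = (4 - (-1)·1.0000) / (3) = 1.6667;  p ← (1−ω)·1.0000 + ω·1.6667 = 1.8000
  q: GS value = (1 - (1)·1.8000) / (4) = -0.2000;  q ← (1−ω)·1.0000 + ω·-0.2000 = -0.4400

(1.8000, -0.4400)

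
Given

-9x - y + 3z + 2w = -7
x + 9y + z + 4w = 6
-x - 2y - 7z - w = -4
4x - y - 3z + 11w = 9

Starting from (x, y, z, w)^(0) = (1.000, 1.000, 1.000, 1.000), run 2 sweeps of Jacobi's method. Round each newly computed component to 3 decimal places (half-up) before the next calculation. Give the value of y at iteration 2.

0.167

Iteration 1:
  x = (-7 - (-1)·1.000 - (3)·1.000 - (2)·1.000) / (-9) = 1.222
  y = (6 - (1)·1.000 - (1)·1.000 - (4)·1.000) / (9) = 0.000
  z = (-4 - (-1)·1.000 - (-2)·1.000 - (-1)·1.000) / (-7) = 0.000
  w = (9 - (4)·1.000 - (-1)·1.000 - (-3)·1.000) / (11) = 0.818
Iteration 2:
  x = (-7 - (-1)·0.000 - (3)·0.000 - (2)·0.818) / (-9) = 0.960
  y = (6 - (1)·1.222 - (1)·0.000 - (4)·0.818) / (9) = 0.167
  z = (-4 - (-1)·1.222 - (-2)·0.000 - (-1)·0.818) / (-7) = 0.280
  w = (9 - (4)·1.222 - (-1)·0.000 - (-3)·0.000) / (11) = 0.374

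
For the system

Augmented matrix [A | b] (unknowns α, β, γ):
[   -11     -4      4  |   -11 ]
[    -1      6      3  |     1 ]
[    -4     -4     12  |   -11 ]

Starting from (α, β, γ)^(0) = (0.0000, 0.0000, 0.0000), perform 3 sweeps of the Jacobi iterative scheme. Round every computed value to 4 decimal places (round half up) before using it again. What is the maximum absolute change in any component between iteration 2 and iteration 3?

Iteration 1:
  α = (-11 - (-4)·0.0000 - (4)·0.0000) / (-11) = 1.0000
  β = (1 - (-1)·0.0000 - (3)·0.0000) / (6) = 0.1667
  γ = (-11 - (-4)·0.0000 - (-4)·0.0000) / (12) = -0.9167
Iteration 2:
  α = (-11 - (-4)·0.1667 - (4)·-0.9167) / (-11) = 0.6060
  β = (1 - (-1)·1.0000 - (3)·-0.9167) / (6) = 0.7917
  γ = (-11 - (-4)·1.0000 - (-4)·0.1667) / (12) = -0.5278
Iteration 3:
  α = (-11 - (-4)·0.7917 - (4)·-0.5278) / (-11) = 0.5202
  β = (1 - (-1)·0.6060 - (3)·-0.5278) / (6) = 0.5316
  γ = (-11 - (-4)·0.6060 - (-4)·0.7917) / (12) = -0.4508
Change: (-0.0858, -0.2601, 0.0770) → max |·| = 0.2601

0.2601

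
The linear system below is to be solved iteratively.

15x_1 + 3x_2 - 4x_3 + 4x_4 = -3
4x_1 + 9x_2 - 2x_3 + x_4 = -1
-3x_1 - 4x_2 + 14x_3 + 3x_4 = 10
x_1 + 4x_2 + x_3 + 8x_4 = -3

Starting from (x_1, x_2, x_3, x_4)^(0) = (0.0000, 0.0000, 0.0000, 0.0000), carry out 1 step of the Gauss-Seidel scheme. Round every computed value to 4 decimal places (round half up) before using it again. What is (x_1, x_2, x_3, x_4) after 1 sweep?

(-0.2000, -0.0222, 0.6651, -0.4220)

Iteration 1:
  x_1 = (-3 - (3)·0.0000 - (-4)·0.0000 - (4)·0.0000) / (15) = -0.2000
  x_2 = (-1 - (4)·-0.2000 - (-2)·0.0000 - (1)·0.0000) / (9) = -0.0222
  x_3 = (10 - (-3)·-0.2000 - (-4)·-0.0222 - (3)·0.0000) / (14) = 0.6651
  x_4 = (-3 - (1)·-0.2000 - (4)·-0.0222 - (1)·0.6651) / (8) = -0.4220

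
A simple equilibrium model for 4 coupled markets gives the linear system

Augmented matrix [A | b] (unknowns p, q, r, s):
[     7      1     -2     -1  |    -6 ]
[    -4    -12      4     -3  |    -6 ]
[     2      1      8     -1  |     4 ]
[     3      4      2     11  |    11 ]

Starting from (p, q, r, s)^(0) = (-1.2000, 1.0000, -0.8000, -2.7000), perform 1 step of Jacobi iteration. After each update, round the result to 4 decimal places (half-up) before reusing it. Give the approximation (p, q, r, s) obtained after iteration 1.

Iteration 1:
  p = (-6 - (1)·1.0000 - (-2)·-0.8000 - (-1)·-2.7000) / (7) = -1.6143
  q = (-6 - (-4)·-1.2000 - (4)·-0.8000 - (-3)·-2.7000) / (-12) = 1.3083
  r = (4 - (2)·-1.2000 - (1)·1.0000 - (-1)·-2.7000) / (8) = 0.3375
  s = (11 - (3)·-1.2000 - (4)·1.0000 - (2)·-0.8000) / (11) = 1.1091

(-1.6143, 1.3083, 0.3375, 1.1091)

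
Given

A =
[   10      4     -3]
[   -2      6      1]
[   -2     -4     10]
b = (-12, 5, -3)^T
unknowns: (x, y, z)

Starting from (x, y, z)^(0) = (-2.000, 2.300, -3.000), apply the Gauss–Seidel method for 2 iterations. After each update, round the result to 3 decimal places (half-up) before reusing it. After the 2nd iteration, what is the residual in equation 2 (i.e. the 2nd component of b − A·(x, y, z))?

Iteration 1:
  x = (-12 - (4)·2.300 - (-3)·-3.000) / (10) = -3.020
  y = (5 - (-2)·-3.020 - (1)·-3.000) / (6) = 0.327
  z = (-3 - (-2)·-3.020 - (-4)·0.327) / (10) = -0.773
Iteration 2:
  x = (-12 - (4)·0.327 - (-3)·-0.773) / (10) = -1.563
  y = (5 - (-2)·-1.563 - (1)·-0.773) / (6) = 0.441
  z = (-3 - (-2)·-1.563 - (-4)·0.441) / (10) = -0.436
Residual b − A·x = (0.558, -0.336, -0.002)

-0.336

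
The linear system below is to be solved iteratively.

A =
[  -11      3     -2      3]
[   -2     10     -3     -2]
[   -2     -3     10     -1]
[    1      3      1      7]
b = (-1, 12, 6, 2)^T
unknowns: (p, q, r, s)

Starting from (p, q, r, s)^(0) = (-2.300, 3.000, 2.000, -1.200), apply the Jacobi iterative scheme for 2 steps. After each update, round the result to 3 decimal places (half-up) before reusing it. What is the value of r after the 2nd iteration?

0.878

Iteration 1:
  p = (-1 - (3)·3.000 - (-2)·2.000 - (3)·-1.200) / (-11) = 0.218
  q = (12 - (-2)·-2.300 - (-3)·2.000 - (-2)·-1.200) / (10) = 1.100
  r = (6 - (-2)·-2.300 - (-3)·3.000 - (-1)·-1.200) / (10) = 0.920
  s = (2 - (1)·-2.300 - (3)·3.000 - (1)·2.000) / (7) = -0.957
Iteration 2:
  p = (-1 - (3)·1.100 - (-2)·0.920 - (3)·-0.957) / (-11) = -0.037
  q = (12 - (-2)·0.218 - (-3)·0.920 - (-2)·-0.957) / (10) = 1.328
  r = (6 - (-2)·0.218 - (-3)·1.100 - (-1)·-0.957) / (10) = 0.878
  s = (2 - (1)·0.218 - (3)·1.100 - (1)·0.920) / (7) = -0.348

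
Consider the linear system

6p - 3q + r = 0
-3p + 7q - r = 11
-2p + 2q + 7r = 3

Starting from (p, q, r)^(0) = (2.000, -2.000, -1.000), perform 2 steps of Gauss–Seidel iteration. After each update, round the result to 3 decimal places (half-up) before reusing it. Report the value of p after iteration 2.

Iteration 1:
  p = (0 - (-3)·-2.000 - (1)·-1.000) / (6) = -0.833
  q = (11 - (-3)·-0.833 - (-1)·-1.000) / (7) = 1.072
  r = (3 - (-2)·-0.833 - (2)·1.072) / (7) = -0.116
Iteration 2:
  p = (0 - (-3)·1.072 - (1)·-0.116) / (6) = 0.555
  q = (11 - (-3)·0.555 - (-1)·-0.116) / (7) = 1.793
  r = (3 - (-2)·0.555 - (2)·1.793) / (7) = 0.075

0.555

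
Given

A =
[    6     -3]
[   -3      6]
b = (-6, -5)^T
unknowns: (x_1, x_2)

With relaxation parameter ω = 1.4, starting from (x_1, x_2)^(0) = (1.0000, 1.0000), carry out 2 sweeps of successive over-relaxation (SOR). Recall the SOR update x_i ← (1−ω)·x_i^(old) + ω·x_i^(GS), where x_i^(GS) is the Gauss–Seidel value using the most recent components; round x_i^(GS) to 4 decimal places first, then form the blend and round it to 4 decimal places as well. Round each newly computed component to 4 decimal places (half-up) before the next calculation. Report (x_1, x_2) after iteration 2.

(-2.5956, -2.0489)

Iteration 1:
  x_1: GS value = (-6 - (-3)·1.0000) / (6) = -0.5000;  x_1 ← (1−ω)·1.0000 + ω·-0.5000 = -1.1000
  x_2: GS value = (-5 - (-3)·-1.1000) / (6) = -1.3833;  x_2 ← (1−ω)·1.0000 + ω·-1.3833 = -2.3366
Iteration 2:
  x_1: GS value = (-6 - (-3)·-2.3366) / (6) = -2.1683;  x_1 ← (1−ω)·-1.1000 + ω·-2.1683 = -2.5956
  x_2: GS value = (-5 - (-3)·-2.5956) / (6) = -2.1311;  x_2 ← (1−ω)·-2.3366 + ω·-2.1311 = -2.0489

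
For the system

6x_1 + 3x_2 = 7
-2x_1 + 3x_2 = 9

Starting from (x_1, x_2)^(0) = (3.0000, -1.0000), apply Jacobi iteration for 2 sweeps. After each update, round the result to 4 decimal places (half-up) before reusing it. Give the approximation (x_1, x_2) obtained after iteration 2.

Iteration 1:
  x_1 = (7 - (3)·-1.0000) / (6) = 1.6667
  x_2 = (9 - (-2)·3.0000) / (3) = 5.0000
Iteration 2:
  x_1 = (7 - (3)·5.0000) / (6) = -1.3333
  x_2 = (9 - (-2)·1.6667) / (3) = 4.1111

(-1.3333, 4.1111)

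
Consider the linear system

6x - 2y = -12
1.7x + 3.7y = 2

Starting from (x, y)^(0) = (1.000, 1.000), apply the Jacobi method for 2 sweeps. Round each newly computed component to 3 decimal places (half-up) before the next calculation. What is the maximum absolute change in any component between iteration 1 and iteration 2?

1.225

Iteration 1:
  x = (-12 - (-2)·1.000) / (6) = -1.667
  y = (2 - (1.7)·1.000) / (3.7) = 0.081
Iteration 2:
  x = (-12 - (-2)·0.081) / (6) = -1.973
  y = (2 - (1.7)·-1.667) / (3.7) = 1.306
Change: (-0.306, 1.225) → max |·| = 1.225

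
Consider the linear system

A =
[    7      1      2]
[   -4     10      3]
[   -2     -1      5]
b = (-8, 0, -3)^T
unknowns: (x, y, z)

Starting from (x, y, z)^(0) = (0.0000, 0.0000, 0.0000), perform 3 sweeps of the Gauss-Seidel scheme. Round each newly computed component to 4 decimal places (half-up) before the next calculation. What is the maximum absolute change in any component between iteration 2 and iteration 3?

Iteration 1:
  x = (-8 - (1)·0.0000 - (2)·0.0000) / (7) = -1.1429
  y = (0 - (-4)·-1.1429 - (3)·0.0000) / (10) = -0.4572
  z = (-3 - (-2)·-1.1429 - (-1)·-0.4572) / (5) = -1.1486
Iteration 2:
  x = (-8 - (1)·-0.4572 - (2)·-1.1486) / (7) = -0.7494
  y = (0 - (-4)·-0.7494 - (3)·-1.1486) / (10) = 0.0448
  z = (-3 - (-2)·-0.7494 - (-1)·0.0448) / (5) = -0.8908
Iteration 3:
  x = (-8 - (1)·0.0448 - (2)·-0.8908) / (7) = -0.8947
  y = (0 - (-4)·-0.8947 - (3)·-0.8908) / (10) = -0.0906
  z = (-3 - (-2)·-0.8947 - (-1)·-0.0906) / (5) = -0.9760
Change: (-0.1453, -0.1354, -0.0852) → max |·| = 0.1453

0.1453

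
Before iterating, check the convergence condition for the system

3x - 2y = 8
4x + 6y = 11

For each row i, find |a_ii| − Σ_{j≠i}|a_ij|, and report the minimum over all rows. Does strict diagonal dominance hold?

row 1: |3| − (2) = 1
row 2: |6| − (4) = 2
minimum over rows = 1 → strictly diagonally dominant (convergence guaranteed)

1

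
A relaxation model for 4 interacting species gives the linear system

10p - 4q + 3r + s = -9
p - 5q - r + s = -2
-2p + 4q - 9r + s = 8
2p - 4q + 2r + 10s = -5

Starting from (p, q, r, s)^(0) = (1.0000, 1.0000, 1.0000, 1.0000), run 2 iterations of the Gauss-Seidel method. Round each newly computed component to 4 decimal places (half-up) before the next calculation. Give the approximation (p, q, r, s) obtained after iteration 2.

Iteration 1:
  p = (-9 - (-4)·1.0000 - (3)·1.0000 - (1)·1.0000) / (10) = -0.9000
  q = (-2 - (1)·-0.9000 - (-1)·1.0000 - (1)·1.0000) / (-5) = 0.2200
  r = (8 - (-2)·-0.9000 - (4)·0.2200 - (1)·1.0000) / (-9) = -0.4800
  s = (-5 - (2)·-0.9000 - (-4)·0.2200 - (2)·-0.4800) / (10) = -0.1360
Iteration 2:
  p = (-9 - (-4)·0.2200 - (3)·-0.4800 - (1)·-0.1360) / (10) = -0.6544
  q = (-2 - (1)·-0.6544 - (-1)·-0.4800 - (1)·-0.1360) / (-5) = 0.3379
  r = (8 - (-2)·-0.6544 - (4)·0.3379 - (1)·-0.1360) / (-9) = -0.6084
  s = (-5 - (2)·-0.6544 - (-4)·0.3379 - (2)·-0.6084) / (10) = -0.1123

(-0.6544, 0.3379, -0.6084, -0.1123)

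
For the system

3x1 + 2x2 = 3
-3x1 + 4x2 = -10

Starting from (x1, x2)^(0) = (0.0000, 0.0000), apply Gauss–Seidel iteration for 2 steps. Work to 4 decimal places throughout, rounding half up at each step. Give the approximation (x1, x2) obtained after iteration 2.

Iteration 1:
  x1 = (3 - (2)·0.0000) / (3) = 1.0000
  x2 = (-10 - (-3)·1.0000) / (4) = -1.7500
Iteration 2:
  x1 = (3 - (2)·-1.7500) / (3) = 2.1667
  x2 = (-10 - (-3)·2.1667) / (4) = -0.8750

(2.1667, -0.8750)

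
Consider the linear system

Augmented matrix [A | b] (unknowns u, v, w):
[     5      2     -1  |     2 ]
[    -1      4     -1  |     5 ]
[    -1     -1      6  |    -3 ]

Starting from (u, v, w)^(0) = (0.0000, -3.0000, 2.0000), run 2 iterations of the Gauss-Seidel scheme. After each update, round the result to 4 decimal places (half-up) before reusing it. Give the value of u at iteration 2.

Iteration 1:
  u = (2 - (2)·-3.0000 - (-1)·2.0000) / (5) = 2.0000
  v = (5 - (-1)·2.0000 - (-1)·2.0000) / (4) = 2.2500
  w = (-3 - (-1)·2.0000 - (-1)·2.2500) / (6) = 0.2083
Iteration 2:
  u = (2 - (2)·2.2500 - (-1)·0.2083) / (5) = -0.4583
  v = (5 - (-1)·-0.4583 - (-1)·0.2083) / (4) = 1.1875
  w = (-3 - (-1)·-0.4583 - (-1)·1.1875) / (6) = -0.3785

-0.4583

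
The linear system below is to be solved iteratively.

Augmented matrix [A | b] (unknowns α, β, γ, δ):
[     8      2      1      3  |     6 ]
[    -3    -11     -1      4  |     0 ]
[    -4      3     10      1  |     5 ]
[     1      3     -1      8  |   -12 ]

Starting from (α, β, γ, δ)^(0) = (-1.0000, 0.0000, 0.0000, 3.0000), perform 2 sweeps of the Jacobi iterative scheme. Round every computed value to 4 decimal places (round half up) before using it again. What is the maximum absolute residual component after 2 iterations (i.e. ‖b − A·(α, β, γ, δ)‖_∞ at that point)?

11.1428

Iteration 1:
  α = (6 - (2)·0.0000 - (1)·0.0000 - (3)·3.0000) / (8) = -0.3750
  β = (0 - (-3)·-1.0000 - (-1)·0.0000 - (4)·3.0000) / (-11) = 1.3636
  γ = (5 - (-4)·-1.0000 - (3)·0.0000 - (1)·3.0000) / (10) = -0.2000
  δ = (-12 - (1)·-1.0000 - (3)·0.0000 - (-1)·0.0000) / (8) = -1.3750
Iteration 2:
  α = (6 - (2)·1.3636 - (1)·-0.2000 - (3)·-1.3750) / (8) = 0.9497
  β = (0 - (-3)·-0.3750 - (-1)·-0.2000 - (4)·-1.3750) / (-11) = -0.3795
  γ = (5 - (-4)·-0.3750 - (3)·1.3636 - (1)·-1.3750) / (10) = 0.0784
  δ = (-12 - (1)·-0.3750 - (3)·1.3636 - (-1)·-0.2000) / (8) = -1.9895
Residual b − A·x = (5.0515, 6.7110, 11.1428, 4.1832); ∞-norm = 11.1428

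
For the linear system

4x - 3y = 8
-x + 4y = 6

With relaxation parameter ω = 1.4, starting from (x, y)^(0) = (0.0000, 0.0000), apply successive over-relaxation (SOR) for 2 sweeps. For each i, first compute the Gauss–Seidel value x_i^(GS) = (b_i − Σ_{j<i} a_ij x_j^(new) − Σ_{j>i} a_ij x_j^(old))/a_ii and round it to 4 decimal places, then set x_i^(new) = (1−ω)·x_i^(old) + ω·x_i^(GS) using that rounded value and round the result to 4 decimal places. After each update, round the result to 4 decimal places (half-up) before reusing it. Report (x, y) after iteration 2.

(4.9140, 2.5879)

Iteration 1:
  x: GS value = (8 - (-3)·0.0000) / (4) = 2.0000;  x ← (1−ω)·0.0000 + ω·2.0000 = 2.8000
  y: GS value = (6 - (-1)·2.8000) / (4) = 2.2000;  y ← (1−ω)·0.0000 + ω·2.2000 = 3.0800
Iteration 2:
  x: GS value = (8 - (-3)·3.0800) / (4) = 4.3100;  x ← (1−ω)·2.8000 + ω·4.3100 = 4.9140
  y: GS value = (6 - (-1)·4.9140) / (4) = 2.7285;  y ← (1−ω)·3.0800 + ω·2.7285 = 2.5879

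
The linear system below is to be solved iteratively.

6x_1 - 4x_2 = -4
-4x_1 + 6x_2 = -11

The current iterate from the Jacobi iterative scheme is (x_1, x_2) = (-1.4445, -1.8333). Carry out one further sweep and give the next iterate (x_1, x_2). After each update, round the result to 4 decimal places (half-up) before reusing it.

One sweep:
  x_1 = (-4 - (-4)·-1.8333) / (6) = -1.8889
  x_2 = (-11 - (-4)·-1.4445) / (6) = -2.7963

(-1.8889, -2.7963)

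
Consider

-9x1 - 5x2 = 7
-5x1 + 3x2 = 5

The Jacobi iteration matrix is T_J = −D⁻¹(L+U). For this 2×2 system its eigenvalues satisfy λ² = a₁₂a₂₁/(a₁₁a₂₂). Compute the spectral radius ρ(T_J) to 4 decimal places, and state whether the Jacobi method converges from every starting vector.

0.9623

a₁₂a₂₁/(a₁₁a₂₂) = (-5)·(-5) / ((-9)·(3)) = -0.925926
ρ = √|-0.925926| = √0.925926 = 0.9623
ρ < 1, so Jacobi converges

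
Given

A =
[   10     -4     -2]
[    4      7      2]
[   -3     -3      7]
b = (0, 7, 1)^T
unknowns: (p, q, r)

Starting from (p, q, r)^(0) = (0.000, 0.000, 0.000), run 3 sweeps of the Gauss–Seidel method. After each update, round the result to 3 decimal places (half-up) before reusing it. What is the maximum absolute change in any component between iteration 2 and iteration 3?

0.178

Iteration 1:
  p = (0 - (-4)·0.000 - (-2)·0.000) / (10) = 0.000
  q = (7 - (4)·0.000 - (2)·0.000) / (7) = 1.000
  r = (1 - (-3)·0.000 - (-3)·1.000) / (7) = 0.571
Iteration 2:
  p = (0 - (-4)·1.000 - (-2)·0.571) / (10) = 0.514
  q = (7 - (4)·0.514 - (2)·0.571) / (7) = 0.543
  r = (1 - (-3)·0.514 - (-3)·0.543) / (7) = 0.596
Iteration 3:
  p = (0 - (-4)·0.543 - (-2)·0.596) / (10) = 0.336
  q = (7 - (4)·0.336 - (2)·0.596) / (7) = 0.638
  r = (1 - (-3)·0.336 - (-3)·0.638) / (7) = 0.560
Change: (-0.178, 0.095, -0.036) → max |·| = 0.178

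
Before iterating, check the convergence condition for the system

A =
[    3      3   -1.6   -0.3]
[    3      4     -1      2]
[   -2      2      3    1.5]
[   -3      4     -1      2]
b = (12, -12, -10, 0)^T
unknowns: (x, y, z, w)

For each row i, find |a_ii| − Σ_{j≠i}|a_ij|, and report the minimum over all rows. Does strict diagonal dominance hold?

row 1: |3| − (3+1.6+0.3) = -1.9
row 2: |4| − (3+1+2) = -2
row 3: |3| − (2+2+1.5) = -2.5
row 4: |2| − (3+4+1) = -6
minimum over rows = -6 → not strictly diagonally dominant

-6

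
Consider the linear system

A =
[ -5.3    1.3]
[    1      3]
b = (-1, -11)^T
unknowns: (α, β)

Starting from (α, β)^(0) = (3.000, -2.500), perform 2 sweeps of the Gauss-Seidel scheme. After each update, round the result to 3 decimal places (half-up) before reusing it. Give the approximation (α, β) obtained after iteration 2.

Iteration 1:
  α = (-1 - (1.3)·-2.500) / (-5.3) = -0.425
  β = (-11 - (1)·-0.425) / (3) = -3.525
Iteration 2:
  α = (-1 - (1.3)·-3.525) / (-5.3) = -0.676
  β = (-11 - (1)·-0.676) / (3) = -3.441

(-0.676, -3.441)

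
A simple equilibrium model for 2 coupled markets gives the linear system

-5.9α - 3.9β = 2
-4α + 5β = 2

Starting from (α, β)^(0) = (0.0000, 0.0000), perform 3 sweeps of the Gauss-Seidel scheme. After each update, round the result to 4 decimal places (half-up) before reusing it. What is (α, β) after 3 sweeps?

(-0.3791, 0.0967)

Iteration 1:
  α = (2 - (-3.9)·0.0000) / (-5.9) = -0.3390
  β = (2 - (-4)·-0.3390) / (5) = 0.1288
Iteration 2:
  α = (2 - (-3.9)·0.1288) / (-5.9) = -0.4241
  β = (2 - (-4)·-0.4241) / (5) = 0.0607
Iteration 3:
  α = (2 - (-3.9)·0.0607) / (-5.9) = -0.3791
  β = (2 - (-4)·-0.3791) / (5) = 0.0967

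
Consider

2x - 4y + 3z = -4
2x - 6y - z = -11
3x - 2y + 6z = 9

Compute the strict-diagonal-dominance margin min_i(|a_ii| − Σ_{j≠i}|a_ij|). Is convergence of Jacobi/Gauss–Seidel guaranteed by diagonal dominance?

row 1: |2| − (4+3) = -5
row 2: |-6| − (2+1) = 3
row 3: |6| − (3+2) = 1
minimum over rows = -5 → not strictly diagonally dominant

-5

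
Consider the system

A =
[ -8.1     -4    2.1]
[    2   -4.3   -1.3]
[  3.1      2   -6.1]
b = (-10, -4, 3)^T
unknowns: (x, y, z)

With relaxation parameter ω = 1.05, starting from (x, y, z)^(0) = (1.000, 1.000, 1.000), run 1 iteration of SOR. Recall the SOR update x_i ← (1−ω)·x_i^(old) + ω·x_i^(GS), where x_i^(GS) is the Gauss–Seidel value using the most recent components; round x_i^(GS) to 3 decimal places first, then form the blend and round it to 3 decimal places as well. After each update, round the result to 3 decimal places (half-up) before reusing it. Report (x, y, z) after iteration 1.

(1.000, 1.098, 0.345)

Iteration 1:
  x: GS value = (-10 - (-4)·1.000 - (2.1)·1.000) / (-8.1) = 1.000;  x ← (1−ω)·1.000 + ω·1.000 = 1.000
  y: GS value = (-4 - (2)·1.000 - (-1.3)·1.000) / (-4.3) = 1.093;  y ← (1−ω)·1.000 + ω·1.093 = 1.098
  z: GS value = (3 - (3.1)·1.000 - (2)·1.098) / (-6.1) = 0.376;  z ← (1−ω)·1.000 + ω·0.376 = 0.345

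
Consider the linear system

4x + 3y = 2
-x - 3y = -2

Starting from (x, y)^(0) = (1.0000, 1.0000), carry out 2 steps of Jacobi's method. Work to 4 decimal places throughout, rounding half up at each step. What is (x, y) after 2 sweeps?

Iteration 1:
  x = (2 - (3)·1.0000) / (4) = -0.2500
  y = (-2 - (-1)·1.0000) / (-3) = 0.3333
Iteration 2:
  x = (2 - (3)·0.3333) / (4) = 0.2500
  y = (-2 - (-1)·-0.2500) / (-3) = 0.7500

(0.2500, 0.7500)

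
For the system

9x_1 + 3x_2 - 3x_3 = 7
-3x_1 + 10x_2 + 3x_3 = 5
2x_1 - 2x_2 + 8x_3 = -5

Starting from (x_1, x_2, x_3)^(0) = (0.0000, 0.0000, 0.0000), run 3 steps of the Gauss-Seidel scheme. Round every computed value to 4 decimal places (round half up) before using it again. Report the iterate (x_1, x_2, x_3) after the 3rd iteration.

(0.3459, 0.7563, -0.5224)

Iteration 1:
  x_1 = (7 - (3)·0.0000 - (-3)·0.0000) / (9) = 0.7778
  x_2 = (5 - (-3)·0.7778 - (3)·0.0000) / (10) = 0.7333
  x_3 = (-5 - (2)·0.7778 - (-2)·0.7333) / (8) = -0.6361
Iteration 2:
  x_1 = (7 - (3)·0.7333 - (-3)·-0.6361) / (9) = 0.3213
  x_2 = (5 - (-3)·0.3213 - (3)·-0.6361) / (10) = 0.7872
  x_3 = (-5 - (2)·0.3213 - (-2)·0.7872) / (8) = -0.5085
Iteration 3:
  x_1 = (7 - (3)·0.7872 - (-3)·-0.5085) / (9) = 0.3459
  x_2 = (5 - (-3)·0.3459 - (3)·-0.5085) / (10) = 0.7563
  x_3 = (-5 - (2)·0.3459 - (-2)·0.7563) / (8) = -0.5224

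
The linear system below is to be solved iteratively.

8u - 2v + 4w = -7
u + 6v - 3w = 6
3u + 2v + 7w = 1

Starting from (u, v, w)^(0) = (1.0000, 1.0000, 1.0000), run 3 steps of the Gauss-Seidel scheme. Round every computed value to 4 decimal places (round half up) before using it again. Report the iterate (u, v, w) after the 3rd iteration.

(-0.6036, 1.1189, 0.0819)

Iteration 1:
  u = (-7 - (-2)·1.0000 - (4)·1.0000) / (8) = -1.1250
  v = (6 - (1)·-1.1250 - (-3)·1.0000) / (6) = 1.6875
  w = (1 - (3)·-1.1250 - (2)·1.6875) / (7) = 0.1429
Iteration 2:
  u = (-7 - (-2)·1.6875 - (4)·0.1429) / (8) = -0.5246
  v = (6 - (1)·-0.5246 - (-3)·0.1429) / (6) = 1.1589
  w = (1 - (3)·-0.5246 - (2)·1.1589) / (7) = 0.0366
Iteration 3:
  u = (-7 - (-2)·1.1589 - (4)·0.0366) / (8) = -0.6036
  v = (6 - (1)·-0.6036 - (-3)·0.0366) / (6) = 1.1189
  w = (1 - (3)·-0.6036 - (2)·1.1189) / (7) = 0.0819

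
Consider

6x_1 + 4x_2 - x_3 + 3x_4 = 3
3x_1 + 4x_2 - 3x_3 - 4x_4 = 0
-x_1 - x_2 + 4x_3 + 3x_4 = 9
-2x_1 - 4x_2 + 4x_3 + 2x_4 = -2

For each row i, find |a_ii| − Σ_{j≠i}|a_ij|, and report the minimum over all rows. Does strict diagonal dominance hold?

-8

row 1: |6| − (4+1+3) = -2
row 2: |4| − (3+3+4) = -6
row 3: |4| − (1+1+3) = -1
row 4: |2| − (2+4+4) = -8
minimum over rows = -8 → not strictly diagonally dominant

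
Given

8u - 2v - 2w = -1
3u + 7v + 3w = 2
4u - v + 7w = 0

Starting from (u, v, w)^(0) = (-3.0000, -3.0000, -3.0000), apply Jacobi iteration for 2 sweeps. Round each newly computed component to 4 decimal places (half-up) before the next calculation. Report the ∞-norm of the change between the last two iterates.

Iteration 1:
  u = (-1 - (-2)·-3.0000 - (-2)·-3.0000) / (8) = -1.6250
  v = (2 - (3)·-3.0000 - (3)·-3.0000) / (7) = 2.8571
  w = (0 - (4)·-3.0000 - (-1)·-3.0000) / (7) = 1.2857
Iteration 2:
  u = (-1 - (-2)·2.8571 - (-2)·1.2857) / (8) = 0.9107
  v = (2 - (3)·-1.6250 - (3)·1.2857) / (7) = 0.4311
  w = (0 - (4)·-1.6250 - (-1)·2.8571) / (7) = 1.3367
Change: (2.5357, -2.4260, 0.0510) → max |·| = 2.5357

2.5357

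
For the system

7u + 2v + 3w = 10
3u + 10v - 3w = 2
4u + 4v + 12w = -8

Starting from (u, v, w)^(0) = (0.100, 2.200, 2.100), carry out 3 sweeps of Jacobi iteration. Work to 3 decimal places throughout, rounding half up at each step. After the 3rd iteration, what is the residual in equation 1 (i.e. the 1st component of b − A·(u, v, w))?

1.746

Iteration 1:
  u = (10 - (2)·2.200 - (3)·2.100) / (7) = -0.100
  v = (2 - (3)·0.100 - (-3)·2.100) / (10) = 0.800
  w = (-8 - (4)·0.100 - (4)·2.200) / (12) = -1.433
Iteration 2:
  u = (10 - (2)·0.800 - (3)·-1.433) / (7) = 1.814
  v = (2 - (3)·-0.100 - (-3)·-1.433) / (10) = -0.200
  w = (-8 - (4)·-0.100 - (4)·0.800) / (12) = -0.900
Iteration 3:
  u = (10 - (2)·-0.200 - (3)·-0.900) / (7) = 1.871
  v = (2 - (3)·1.814 - (-3)·-0.900) / (10) = -0.614
  w = (-8 - (4)·1.814 - (4)·-0.200) / (12) = -1.205
Residual b − A·x = (1.746, -1.088, 1.432)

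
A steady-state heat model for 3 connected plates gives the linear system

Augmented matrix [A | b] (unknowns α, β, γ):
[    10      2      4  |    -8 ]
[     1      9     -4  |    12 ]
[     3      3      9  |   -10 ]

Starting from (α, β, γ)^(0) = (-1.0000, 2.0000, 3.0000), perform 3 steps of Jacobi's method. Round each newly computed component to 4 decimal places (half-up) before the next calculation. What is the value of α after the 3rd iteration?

-0.4968

Iteration 1:
  α = (-8 - (2)·2.0000 - (4)·3.0000) / (10) = -2.4000
  β = (12 - (1)·-1.0000 - (-4)·3.0000) / (9) = 2.7778
  γ = (-10 - (3)·-1.0000 - (3)·2.0000) / (9) = -1.4444
Iteration 2:
  α = (-8 - (2)·2.7778 - (4)·-1.4444) / (10) = -0.7778
  β = (12 - (1)·-2.4000 - (-4)·-1.4444) / (9) = 0.9580
  γ = (-10 - (3)·-2.4000 - (3)·2.7778) / (9) = -1.2370
Iteration 3:
  α = (-8 - (2)·0.9580 - (4)·-1.2370) / (10) = -0.4968
  β = (12 - (1)·-0.7778 - (-4)·-1.2370) / (9) = 0.8700
  γ = (-10 - (3)·-0.7778 - (3)·0.9580) / (9) = -1.1712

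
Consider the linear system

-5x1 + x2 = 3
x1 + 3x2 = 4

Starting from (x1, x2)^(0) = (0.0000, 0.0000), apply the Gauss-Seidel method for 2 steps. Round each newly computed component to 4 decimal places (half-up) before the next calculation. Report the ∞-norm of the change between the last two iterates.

Iteration 1:
  x1 = (3 - (1)·0.0000) / (-5) = -0.6000
  x2 = (4 - (1)·-0.6000) / (3) = 1.5333
Iteration 2:
  x1 = (3 - (1)·1.5333) / (-5) = -0.2933
  x2 = (4 - (1)·-0.2933) / (3) = 1.4311
Change: (0.3067, -0.1022) → max |·| = 0.3067

0.3067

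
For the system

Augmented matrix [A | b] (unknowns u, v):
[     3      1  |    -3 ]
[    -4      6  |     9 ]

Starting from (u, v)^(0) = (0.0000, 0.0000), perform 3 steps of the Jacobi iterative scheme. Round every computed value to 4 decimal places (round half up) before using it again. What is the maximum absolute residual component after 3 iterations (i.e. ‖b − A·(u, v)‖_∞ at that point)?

0.8888

Iteration 1:
  u = (-3 - (1)·0.0000) / (3) = -1.0000
  v = (9 - (-4)·0.0000) / (6) = 1.5000
Iteration 2:
  u = (-3 - (1)·1.5000) / (3) = -1.5000
  v = (9 - (-4)·-1.0000) / (6) = 0.8333
Iteration 3:
  u = (-3 - (1)·0.8333) / (3) = -1.2778
  v = (9 - (-4)·-1.5000) / (6) = 0.5000
Residual b − A·x = (0.3334, 0.8888); ∞-norm = 0.8888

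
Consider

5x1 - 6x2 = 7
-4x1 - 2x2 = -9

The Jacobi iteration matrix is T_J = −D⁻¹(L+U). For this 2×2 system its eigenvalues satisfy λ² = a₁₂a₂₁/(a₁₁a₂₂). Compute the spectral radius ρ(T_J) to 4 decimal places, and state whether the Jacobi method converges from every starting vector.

1.5492

a₁₂a₂₁/(a₁₁a₂₂) = (-6)·(-4) / ((5)·(-2)) = -2.400000
ρ = √|-2.400000| = √2.400000 = 1.5492
ρ > 1, so Jacobi diverges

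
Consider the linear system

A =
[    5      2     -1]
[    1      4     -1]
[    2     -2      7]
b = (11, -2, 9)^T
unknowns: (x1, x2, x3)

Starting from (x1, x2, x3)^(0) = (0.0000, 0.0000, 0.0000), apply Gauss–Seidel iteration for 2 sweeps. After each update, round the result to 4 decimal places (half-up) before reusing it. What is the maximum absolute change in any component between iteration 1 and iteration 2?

Iteration 1:
  x1 = (11 - (2)·0.0000 - (-1)·0.0000) / (5) = 2.2000
  x2 = (-2 - (1)·2.2000 - (-1)·0.0000) / (4) = -1.0500
  x3 = (9 - (2)·2.2000 - (-2)·-1.0500) / (7) = 0.3571
Iteration 2:
  x1 = (11 - (2)·-1.0500 - (-1)·0.3571) / (5) = 2.6914
  x2 = (-2 - (1)·2.6914 - (-1)·0.3571) / (4) = -1.0836
  x3 = (9 - (2)·2.6914 - (-2)·-1.0836) / (7) = 0.2071
Change: (0.4914, -0.0336, -0.1500) → max |·| = 0.4914

0.4914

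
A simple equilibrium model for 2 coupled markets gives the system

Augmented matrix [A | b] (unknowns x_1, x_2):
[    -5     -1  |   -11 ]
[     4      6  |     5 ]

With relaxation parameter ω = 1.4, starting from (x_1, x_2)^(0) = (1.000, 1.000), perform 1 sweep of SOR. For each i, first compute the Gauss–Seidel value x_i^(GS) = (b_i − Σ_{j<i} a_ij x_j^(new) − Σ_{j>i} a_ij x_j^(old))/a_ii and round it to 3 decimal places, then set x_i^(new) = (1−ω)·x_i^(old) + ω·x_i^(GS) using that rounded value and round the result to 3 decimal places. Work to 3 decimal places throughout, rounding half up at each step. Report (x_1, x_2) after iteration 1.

(2.400, -1.474)

Iteration 1:
  x_1: GS value = (-11 - (-1)·1.000) / (-5) = 2.000;  x_1 ← (1−ω)·1.000 + ω·2.000 = 2.400
  x_2: GS value = (5 - (4)·2.400) / (6) = -0.767;  x_2 ← (1−ω)·1.000 + ω·-0.767 = -1.474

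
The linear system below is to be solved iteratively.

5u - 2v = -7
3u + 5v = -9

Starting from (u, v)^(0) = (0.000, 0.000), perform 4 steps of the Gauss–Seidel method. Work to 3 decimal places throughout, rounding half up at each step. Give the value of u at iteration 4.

Iteration 1:
  u = (-7 - (-2)·0.000) / (5) = -1.400
  v = (-9 - (3)·-1.400) / (5) = -0.960
Iteration 2:
  u = (-7 - (-2)·-0.960) / (5) = -1.784
  v = (-9 - (3)·-1.784) / (5) = -0.730
Iteration 3:
  u = (-7 - (-2)·-0.730) / (5) = -1.692
  v = (-9 - (3)·-1.692) / (5) = -0.785
Iteration 4:
  u = (-7 - (-2)·-0.785) / (5) = -1.714
  v = (-9 - (3)·-1.714) / (5) = -0.772

-1.714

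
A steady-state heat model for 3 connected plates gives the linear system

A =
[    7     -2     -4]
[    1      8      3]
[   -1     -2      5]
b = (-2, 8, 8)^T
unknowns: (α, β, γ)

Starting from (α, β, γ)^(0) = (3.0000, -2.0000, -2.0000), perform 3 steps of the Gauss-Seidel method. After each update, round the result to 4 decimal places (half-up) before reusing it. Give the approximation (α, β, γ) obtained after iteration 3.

(0.8286, 0.1786, 1.8372)

Iteration 1:
  α = (-2 - (-2)·-2.0000 - (-4)·-2.0000) / (7) = -2.0000
  β = (8 - (1)·-2.0000 - (3)·-2.0000) / (8) = 2.0000
  γ = (8 - (-1)·-2.0000 - (-2)·2.0000) / (5) = 2.0000
Iteration 2:
  α = (-2 - (-2)·2.0000 - (-4)·2.0000) / (7) = 1.4286
  β = (8 - (1)·1.4286 - (3)·2.0000) / (8) = 0.0714
  γ = (8 - (-1)·1.4286 - (-2)·0.0714) / (5) = 1.9143
Iteration 3:
  α = (-2 - (-2)·0.0714 - (-4)·1.9143) / (7) = 0.8286
  β = (8 - (1)·0.8286 - (3)·1.9143) / (8) = 0.1786
  γ = (8 - (-1)·0.8286 - (-2)·0.1786) / (5) = 1.8372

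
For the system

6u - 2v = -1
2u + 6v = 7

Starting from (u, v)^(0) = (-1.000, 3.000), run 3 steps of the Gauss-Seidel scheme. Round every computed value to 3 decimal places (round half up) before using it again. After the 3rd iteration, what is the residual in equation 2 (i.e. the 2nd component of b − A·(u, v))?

Iteration 1:
  u = (-1 - (-2)·3.000) / (6) = 0.833
  v = (7 - (2)·0.833) / (6) = 0.889
Iteration 2:
  u = (-1 - (-2)·0.889) / (6) = 0.130
  v = (7 - (2)·0.130) / (6) = 1.123
Iteration 3:
  u = (-1 - (-2)·1.123) / (6) = 0.208
  v = (7 - (2)·0.208) / (6) = 1.097
Residual b − A·x = (-0.054, 0.002)

0.002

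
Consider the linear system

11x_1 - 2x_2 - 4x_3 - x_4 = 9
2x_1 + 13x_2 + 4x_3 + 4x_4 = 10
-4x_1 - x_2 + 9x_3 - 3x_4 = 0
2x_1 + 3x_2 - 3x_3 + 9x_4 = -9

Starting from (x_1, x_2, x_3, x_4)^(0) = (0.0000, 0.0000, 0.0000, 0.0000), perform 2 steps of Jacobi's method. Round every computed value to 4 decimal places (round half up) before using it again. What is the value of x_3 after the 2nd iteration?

Iteration 1:
  x_1 = (9 - (-2)·0.0000 - (-4)·0.0000 - (-1)·0.0000) / (11) = 0.8182
  x_2 = (10 - (2)·0.0000 - (4)·0.0000 - (4)·0.0000) / (13) = 0.7692
  x_3 = (0 - (-4)·0.0000 - (-1)·0.0000 - (-3)·0.0000) / (9) = 0.0000
  x_4 = (-9 - (2)·0.0000 - (3)·0.0000 - (-3)·0.0000) / (9) = -1.0000
Iteration 2:
  x_1 = (9 - (-2)·0.7692 - (-4)·0.0000 - (-1)·-1.0000) / (11) = 0.8671
  x_2 = (10 - (2)·0.8182 - (4)·0.0000 - (4)·-1.0000) / (13) = 0.9510
  x_3 = (0 - (-4)·0.8182 - (-1)·0.7692 - (-3)·-1.0000) / (9) = 0.1158
  x_4 = (-9 - (2)·0.8182 - (3)·0.7692 - (-3)·0.0000) / (9) = -1.4382

0.1158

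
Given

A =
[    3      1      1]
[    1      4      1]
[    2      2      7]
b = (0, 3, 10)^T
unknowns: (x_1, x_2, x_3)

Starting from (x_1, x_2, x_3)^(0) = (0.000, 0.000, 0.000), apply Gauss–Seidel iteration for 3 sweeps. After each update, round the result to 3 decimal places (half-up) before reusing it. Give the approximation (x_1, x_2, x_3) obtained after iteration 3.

(-0.684, 0.561, 1.464)

Iteration 1:
  x_1 = (0 - (1)·0.000 - (1)·0.000) / (3) = 0.000
  x_2 = (3 - (1)·0.000 - (1)·0.000) / (4) = 0.750
  x_3 = (10 - (2)·0.000 - (2)·0.750) / (7) = 1.214
Iteration 2:
  x_1 = (0 - (1)·0.750 - (1)·1.214) / (3) = -0.655
  x_2 = (3 - (1)·-0.655 - (1)·1.214) / (4) = 0.610
  x_3 = (10 - (2)·-0.655 - (2)·0.610) / (7) = 1.441
Iteration 3:
  x_1 = (0 - (1)·0.610 - (1)·1.441) / (3) = -0.684
  x_2 = (3 - (1)·-0.684 - (1)·1.441) / (4) = 0.561
  x_3 = (10 - (2)·-0.684 - (2)·0.561) / (7) = 1.464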